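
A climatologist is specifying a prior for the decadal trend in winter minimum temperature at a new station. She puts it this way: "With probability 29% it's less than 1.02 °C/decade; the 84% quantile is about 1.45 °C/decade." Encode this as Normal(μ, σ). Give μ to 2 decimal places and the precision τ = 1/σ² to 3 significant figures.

μ = 1.17, τ = 13

The p-quantile of Normal(μ,σ) is μ + z_p·σ, with z_{0.29} = -0.5534 and z_{0.84} = 0.9945.
Eliminate σ: μ = (z₂·x₁ − z₁·x₂)/(z₂ − z₁) = (0.9945·1.02 − (-0.5534)·1.45)/1.548 = 1.17.
Then σ = (x₂ − x₁)/(z₂ − z₁) = (1.45 − 1.02)/1.548 = 0.28.
Precision τ = 1/σ² = 1/0.2778² = 13.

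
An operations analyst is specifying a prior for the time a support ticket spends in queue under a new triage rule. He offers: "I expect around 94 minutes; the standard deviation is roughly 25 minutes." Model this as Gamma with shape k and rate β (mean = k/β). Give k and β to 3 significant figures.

k ≈ 14.1, β ≈ 0.15

For Gamma(k, rate β): mean = k/β, variance = k/β², so CV = 1/√k.
CV = SD/mean = 25/94 = 0.266, hence k = 1/CV² = 14.1.
Then β = k/mean = 14.1/94 = 0.15.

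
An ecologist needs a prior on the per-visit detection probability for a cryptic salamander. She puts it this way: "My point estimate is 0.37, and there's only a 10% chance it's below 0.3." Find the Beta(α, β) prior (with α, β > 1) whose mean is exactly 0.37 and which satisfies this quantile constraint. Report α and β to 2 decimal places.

With mean 0.37 fixed, write α = 0.37s, β = 0.63s where s = α+β.
Need P(θ < 0.3) = 0.1 under Beta(0.37s, 0.63s). Normal approximation: (q−m)/√(m(1−m)/s) ≈ z_{0.1} = -1.28, so s ≈ 0.37·0.63·(-1.28)²/(0.3−0.37)² = 78.1.
At s = 78.1: P(θ<0.3) ≈ 0.097. Adjusting to match 0.1 gives s ≈ 76.08.
So α = 0.37·76.08 ≈ 28.15, β = 0.63·76.08 ≈ 47.93.

α ≈ 28.15, β ≈ 47.93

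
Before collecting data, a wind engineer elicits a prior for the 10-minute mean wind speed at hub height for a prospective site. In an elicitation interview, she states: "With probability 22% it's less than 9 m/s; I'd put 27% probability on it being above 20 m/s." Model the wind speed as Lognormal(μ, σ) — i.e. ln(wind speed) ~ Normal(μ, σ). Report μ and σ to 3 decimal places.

μ ≈ 2.642, σ ≈ 0.577

If T ~ Lognormal(μ,σ) then ln T ~ Normal(μ,σ), so the p-quantile of ln T is μ + z_p·σ.
ln(9) = 2.197 and ln(20) = 2.996; z_{0.22} = -0.7722, z_{0.73} = 0.6128.
σ = (2.996 − 2.197)/(0.6128 − (-0.7722)) = 0.577.
μ = 2.197 − (-0.7722)·0.577 = 2.642.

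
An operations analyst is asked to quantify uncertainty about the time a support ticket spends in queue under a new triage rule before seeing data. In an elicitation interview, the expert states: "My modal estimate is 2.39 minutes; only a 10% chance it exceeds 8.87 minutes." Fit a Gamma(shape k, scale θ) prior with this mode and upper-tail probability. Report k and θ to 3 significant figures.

Gamma(k,θ) with k>1 has mode (k−1)θ, so θ = 2.39/(k−1).
Need P(X < 8.87) = 0.9 with θ tied to k this way. Start at k = 2, θ = 2.39: P(X<8.87) ≈ 0.885.
Too low — raise k to concentrate. Iterating converges to k ≈ 2.08.
Then θ = 2.39/(2.08−1) ≈ 2.21.

k ≈ 2.08, θ ≈ 2.21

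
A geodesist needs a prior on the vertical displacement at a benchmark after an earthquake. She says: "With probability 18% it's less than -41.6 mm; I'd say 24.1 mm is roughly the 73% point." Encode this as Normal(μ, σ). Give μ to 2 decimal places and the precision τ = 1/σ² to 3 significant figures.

μ = -2.25, τ = 0.000541

The p-quantile of Normal(μ,σ) is μ + z_p·σ, with z_{0.18} = -0.9154 and z_{0.73} = 0.6128.
Eliminate σ: μ = (z₂·x₁ − z₁·x₂)/(z₂ − z₁) = (0.6128·-41.6 − (-0.9154)·24.1)/1.528 = -2.25.
Then σ = (x₂ − x₁)/(z₂ − z₁) = (24.1 − -41.6)/1.528 = 42.99.
Precision τ = 1/σ² = 1/42.99² = 0.000541.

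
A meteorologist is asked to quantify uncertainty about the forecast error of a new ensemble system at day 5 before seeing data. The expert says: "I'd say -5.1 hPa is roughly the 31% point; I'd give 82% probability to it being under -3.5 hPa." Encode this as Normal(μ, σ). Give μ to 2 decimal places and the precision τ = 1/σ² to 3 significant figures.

μ = -4.54, τ = 0.778

The p-quantile of Normal(μ,σ) is μ + z_p·σ, with z_{0.31} = -0.4959 and z_{0.82} = 0.9154.
Eliminate σ: μ = (z₂·x₁ − z₁·x₂)/(z₂ − z₁) = (0.9154·-5.1 − (-0.4959)·-3.5)/1.411 = -4.54.
Then σ = (x₂ − x₁)/(z₂ − z₁) = (-3.5 − -5.1)/1.411 = 1.13.
Precision τ = 1/σ² = 1/1.134² = 0.778.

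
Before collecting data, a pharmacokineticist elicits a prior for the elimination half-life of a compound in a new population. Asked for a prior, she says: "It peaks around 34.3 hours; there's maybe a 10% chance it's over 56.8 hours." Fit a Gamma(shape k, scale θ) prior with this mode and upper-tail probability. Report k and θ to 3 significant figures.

k ≈ 8.42, θ ≈ 4.62

Gamma(k,θ) with k>1 has mode (k−1)θ, so θ = 34.3/(k−1).
Need P(X < 56.8) = 0.9 with θ tied to k this way. Start at k = 2, θ = 34.3: P(X<56.8) ≈ 0.493.
Too low — raise k to concentrate. Iterating converges to k ≈ 8.42.
Then θ = 34.3/(8.42−1) ≈ 4.62.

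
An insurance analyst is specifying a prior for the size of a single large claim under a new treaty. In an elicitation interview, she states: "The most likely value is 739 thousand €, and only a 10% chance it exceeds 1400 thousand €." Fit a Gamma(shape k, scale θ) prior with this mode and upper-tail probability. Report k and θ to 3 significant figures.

k ≈ 5.68, θ ≈ 158

Gamma(k,θ) with k>1 has mode (k−1)θ, so θ = 739/(k−1).
Need P(X < 1400) = 0.9 with θ tied to k this way. Start at k = 2, θ = 739: P(X<1400) ≈ 0.565.
Too low — raise k to concentrate. Iterating converges to k ≈ 5.68.
Then θ = 739/(5.68−1) ≈ 158.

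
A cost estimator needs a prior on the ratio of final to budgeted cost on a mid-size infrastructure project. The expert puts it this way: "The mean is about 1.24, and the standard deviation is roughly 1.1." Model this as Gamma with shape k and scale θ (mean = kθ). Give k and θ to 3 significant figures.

For Gamma(k, scale θ): mean = kθ, variance = kθ², so CV = 1/√k.
CV = SD/mean = 1.1/1.24 = 0.8871, hence k = 1/CV² = 1.27.
Then θ = mean/k = 1.24/1.27 = 0.976.

k ≈ 1.27, θ ≈ 0.976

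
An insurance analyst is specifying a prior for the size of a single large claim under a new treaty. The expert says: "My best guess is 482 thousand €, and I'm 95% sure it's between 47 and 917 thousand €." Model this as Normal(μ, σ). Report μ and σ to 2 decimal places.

A symmetric 95% interval runs μ ± z·σ with z = 1.96.
Half-width = 435, so σ = 435/1.96 = 221.94.
μ is the stated best guess, 482.00.

μ = 482.00, σ = 221.94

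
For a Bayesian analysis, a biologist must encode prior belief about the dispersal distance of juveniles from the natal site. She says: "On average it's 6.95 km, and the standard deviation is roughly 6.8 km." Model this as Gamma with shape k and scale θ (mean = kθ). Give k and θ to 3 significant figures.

For Gamma(k, scale θ): mean = kθ, variance = kθ², so CV = 1/√k.
CV = SD/mean = 6.8/6.95 = 0.9784, hence k = 1/CV² = 1.04.
Then θ = mean/k = 6.95/1.04 = 6.65.

k ≈ 1.04, θ ≈ 6.65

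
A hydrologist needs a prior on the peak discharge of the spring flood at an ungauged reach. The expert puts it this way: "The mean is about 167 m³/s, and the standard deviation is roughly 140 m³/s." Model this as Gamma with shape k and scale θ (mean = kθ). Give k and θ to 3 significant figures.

k ≈ 1.42, θ ≈ 117

For Gamma(k, scale θ): mean = kθ, variance = kθ², so CV = 1/√k.
CV = SD/mean = 140/167 = 0.8383, hence k = 1/CV² = 1.42.
Then θ = mean/k = 167/1.42 = 117.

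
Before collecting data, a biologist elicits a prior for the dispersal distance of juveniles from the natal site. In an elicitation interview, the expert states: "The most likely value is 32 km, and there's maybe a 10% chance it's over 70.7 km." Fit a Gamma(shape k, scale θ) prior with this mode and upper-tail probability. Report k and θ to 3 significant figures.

k ≈ 4.06, θ ≈ 10.5

Gamma(k,θ) with k>1 has mode (k−1)θ, so θ = 32/(k−1).
Need P(X < 70.7) = 0.9 with θ tied to k this way. Start at k = 2, θ = 32: P(X<70.7) ≈ 0.648.
Too low — raise k to concentrate. Iterating converges to k ≈ 4.06.
Then θ = 32/(4.06−1) ≈ 10.5.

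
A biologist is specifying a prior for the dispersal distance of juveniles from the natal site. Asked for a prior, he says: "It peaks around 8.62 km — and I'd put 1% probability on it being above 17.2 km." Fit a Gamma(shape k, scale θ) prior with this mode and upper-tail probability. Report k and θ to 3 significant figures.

k ≈ 11.3, θ ≈ 0.837

Gamma(k,θ) with k>1 has mode (k−1)θ, so θ = 8.62/(k−1).
Need P(X < 17.2) = 0.99 with θ tied to k this way. Start at k = 2, θ = 8.62: P(X<17.2) ≈ 0.593.
Too low — raise k to concentrate. Iterating converges to k ≈ 11.3.
Then θ = 8.62/(11.3−1) ≈ 0.837.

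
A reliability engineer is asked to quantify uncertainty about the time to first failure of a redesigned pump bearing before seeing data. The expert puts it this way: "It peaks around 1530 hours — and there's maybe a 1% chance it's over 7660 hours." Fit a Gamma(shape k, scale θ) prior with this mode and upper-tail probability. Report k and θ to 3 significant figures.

Gamma(k,θ) with k>1 has mode (k−1)θ, so θ = 1530/(k−1).
Need P(X < 7660) = 0.99 with θ tied to k this way. Start at k = 2, θ = 1530: P(X<7660) ≈ 0.960.
Too low — raise k to concentrate. Iterating converges to k ≈ 2.51.
Then θ = 1530/(2.51−1) ≈ 1010.

k ≈ 2.51, θ ≈ 1010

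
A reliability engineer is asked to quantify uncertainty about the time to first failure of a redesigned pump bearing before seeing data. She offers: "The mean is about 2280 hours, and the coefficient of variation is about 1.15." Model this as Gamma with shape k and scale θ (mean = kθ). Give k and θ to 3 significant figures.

For Gamma(k, scale θ): mean = kθ, variance = kθ², so CV = 1/√k.
CV = 1.15, hence k = 1/CV² = 0.756.
Then θ = mean/k = 2280/0.756 = 3020.

k ≈ 0.756, θ ≈ 3020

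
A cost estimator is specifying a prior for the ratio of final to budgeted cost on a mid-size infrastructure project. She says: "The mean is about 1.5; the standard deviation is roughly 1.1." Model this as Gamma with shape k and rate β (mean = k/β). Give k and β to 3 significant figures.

For Gamma(k, rate β): mean = k/β, variance = k/β², so CV = 1/√k.
CV = SD/mean = 1.1/1.5 = 0.7333, hence k = 1/CV² = 1.86.
Then β = k/mean = 1.86/1.5 = 1.24.

k ≈ 1.86, β ≈ 1.24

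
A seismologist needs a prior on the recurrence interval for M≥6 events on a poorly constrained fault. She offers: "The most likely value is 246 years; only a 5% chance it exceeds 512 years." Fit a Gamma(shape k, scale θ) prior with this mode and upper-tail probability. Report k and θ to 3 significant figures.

Gamma(k,θ) with k>1 has mode (k−1)θ, so θ = 246/(k−1).
Need P(X < 512) = 0.95 with θ tied to k this way. Start at k = 2, θ = 246: P(X<512) ≈ 0.616.
Too low — raise k to concentrate. Iterating converges to k ≈ 6.14.
Then θ = 246/(6.14−1) ≈ 47.8.

k ≈ 6.14, θ ≈ 47.8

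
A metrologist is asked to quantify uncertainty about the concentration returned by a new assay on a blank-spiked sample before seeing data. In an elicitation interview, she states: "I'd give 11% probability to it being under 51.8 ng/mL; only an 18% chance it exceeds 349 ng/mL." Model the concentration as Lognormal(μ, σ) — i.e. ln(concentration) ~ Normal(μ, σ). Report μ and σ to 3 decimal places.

If T ~ Lognormal(μ,σ) then ln T ~ Normal(μ,σ), so the p-quantile of ln T is μ + z_p·σ.
ln(51.8) = 3.947 and ln(349) = 5.855; z_{0.11} = -1.227, z_{0.82} = 0.9154.
σ = (5.855 − 3.947)/(0.9154 − (-1.227)) = 0.891.
μ = 3.947 − (-1.227)·0.891 = 5.040.

μ ≈ 5.040, σ ≈ 0.891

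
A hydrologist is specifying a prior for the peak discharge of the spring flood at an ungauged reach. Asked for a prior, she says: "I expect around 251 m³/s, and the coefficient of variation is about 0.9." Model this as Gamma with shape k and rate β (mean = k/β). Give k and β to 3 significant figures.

k ≈ 1.23, β ≈ 0.00492

For Gamma(k, rate β): mean = k/β, variance = k/β², so CV = 1/√k.
CV = 0.9, hence k = 1/CV² = 1.23.
Then β = k/mean = 1.23/251 = 0.00492.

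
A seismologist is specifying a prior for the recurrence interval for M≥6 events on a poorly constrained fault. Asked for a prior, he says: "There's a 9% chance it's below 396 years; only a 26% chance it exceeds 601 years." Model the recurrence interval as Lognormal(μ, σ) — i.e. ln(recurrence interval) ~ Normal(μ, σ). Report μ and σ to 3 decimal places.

If T ~ Lognormal(μ,σ) then ln T ~ Normal(μ,σ), so the p-quantile of ln T is μ + z_p·σ.
ln(396) = 5.981 and ln(601) = 6.399; z_{0.09} = -1.341, z_{0.74} = 0.6433.
σ = (6.399 − 5.981)/(0.6433 − (-1.341)) = 0.210.
μ = 5.981 − (-1.341)·0.210 = 6.263.

μ ≈ 6.263, σ ≈ 0.210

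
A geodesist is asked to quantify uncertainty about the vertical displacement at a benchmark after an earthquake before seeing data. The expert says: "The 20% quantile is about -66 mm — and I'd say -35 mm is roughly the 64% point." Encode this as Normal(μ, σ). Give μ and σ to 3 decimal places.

The p-quantile of Normal(μ,σ) is μ + z_p·σ, with z_{0.2} = -0.8416 and z_{0.64} = 0.3585.
Eliminate σ: μ = (z₂·x₁ − z₁·x₂)/(z₂ − z₁) = (0.3585·-66 − (-0.8416)·-35)/1.2 = -44.260.
Then σ = (x₂ − x₁)/(z₂ − z₁) = (-35 − -66)/1.2 = 25.832.

μ = -44.260, σ = 25.832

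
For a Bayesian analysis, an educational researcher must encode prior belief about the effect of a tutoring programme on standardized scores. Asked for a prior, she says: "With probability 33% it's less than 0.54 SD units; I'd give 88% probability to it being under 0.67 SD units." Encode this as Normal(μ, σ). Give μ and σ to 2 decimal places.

The p-quantile of Normal(μ,σ) is μ + z_p·σ, with z_{0.33} = -0.4399 and z_{0.88} = 1.175.
Eliminate σ: μ = (z₂·x₁ − z₁·x₂)/(z₂ − z₁) = (1.175·0.54 − (-0.4399)·0.67)/1.615 = 0.58.
Then σ = (x₂ − x₁)/(z₂ − z₁) = (0.67 − 0.54)/1.615 = 0.08.

μ = 0.58, σ = 0.08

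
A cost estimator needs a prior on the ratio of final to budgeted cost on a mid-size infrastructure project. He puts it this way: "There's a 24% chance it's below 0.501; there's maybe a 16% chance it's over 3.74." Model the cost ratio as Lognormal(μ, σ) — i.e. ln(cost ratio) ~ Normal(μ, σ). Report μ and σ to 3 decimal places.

μ ≈ 0.144, σ ≈ 1.182

If T ~ Lognormal(μ,σ) then ln T ~ Normal(μ,σ), so the p-quantile of ln T is μ + z_p·σ.
ln(0.501) = -0.6911 and ln(3.74) = 1.319; z_{0.24} = -0.7063, z_{0.84} = 0.9945.
σ = (1.319 − -0.6911)/(0.9945 − (-0.7063)) = 1.182.
μ = -0.6911 − (-0.7063)·1.182 = 0.144.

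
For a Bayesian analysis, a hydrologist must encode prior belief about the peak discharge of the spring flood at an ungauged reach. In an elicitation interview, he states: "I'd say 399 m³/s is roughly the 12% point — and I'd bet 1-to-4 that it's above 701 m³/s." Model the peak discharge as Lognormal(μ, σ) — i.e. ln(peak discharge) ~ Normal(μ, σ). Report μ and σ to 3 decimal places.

μ ≈ 6.317, σ ≈ 0.279

If T ~ Lognormal(μ,σ) then ln T ~ Normal(μ,σ), so the p-quantile of ln T is μ + z_p·σ.
ln(399) = 5.989 and ln(701) = 6.553; z_{0.12} = -1.175, z_{0.8} = 0.8416.
σ = (6.553 − 5.989)/(0.8416 − (-1.175)) = 0.279.
μ = 5.989 − (-1.175)·0.279 = 6.317.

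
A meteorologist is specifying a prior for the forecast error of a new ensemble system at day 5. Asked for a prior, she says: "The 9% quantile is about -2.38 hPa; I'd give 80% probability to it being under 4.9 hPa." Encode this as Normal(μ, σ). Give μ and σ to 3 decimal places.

μ = 2.093, σ = 3.336

The p-quantile of Normal(μ,σ) is μ + z_p·σ, with z_{0.09} = -1.341 and z_{0.8} = 0.8416.
Eliminate σ: μ = (z₂·x₁ − z₁·x₂)/(z₂ − z₁) = (0.8416·-2.38 − (-1.341)·4.9)/2.182 = 2.093.
Then σ = (x₂ − x₁)/(z₂ − z₁) = (4.9 − -2.38)/2.182 = 3.336.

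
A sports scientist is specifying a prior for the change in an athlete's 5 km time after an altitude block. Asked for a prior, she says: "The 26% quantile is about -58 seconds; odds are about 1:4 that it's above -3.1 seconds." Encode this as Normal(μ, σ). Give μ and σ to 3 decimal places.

μ = -34.215, σ = 36.971

The p-quantile of Normal(μ,σ) is μ + z_p·σ, with z_{0.26} = -0.6433 and z_{0.8} = 0.8416.
Eliminate σ: μ = (z₂·x₁ − z₁·x₂)/(z₂ − z₁) = (0.8416·-58 − (-0.6433)·-3.1)/1.485 = -34.215.
Then σ = (x₂ − x₁)/(z₂ − z₁) = (-3.1 − -58)/1.485 = 36.971.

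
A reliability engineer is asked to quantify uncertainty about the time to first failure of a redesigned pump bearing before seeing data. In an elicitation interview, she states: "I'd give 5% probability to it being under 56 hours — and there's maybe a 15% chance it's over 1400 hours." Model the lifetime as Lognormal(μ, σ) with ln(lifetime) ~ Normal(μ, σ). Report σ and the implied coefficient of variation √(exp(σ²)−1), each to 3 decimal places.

If T ~ Lognormal(μ,σ) then ln T ~ Normal(μ,σ), so the p-quantile of ln T is μ + z_p·σ.
ln(56) = 4.025 and ln(1400) = 7.244; z_{0.05} = -1.645, z_{0.85} = 1.036.
σ = (7.244 − 4.025)/(1.036 − (-1.645)) = 1.200.
μ = 4.025 − (-1.645)·1.200 = 6.000.
CV = √(exp(σ²)−1) = √(exp(1.4412)−1) = 1.796.

σ ≈ 1.200, CV ≈ 1.796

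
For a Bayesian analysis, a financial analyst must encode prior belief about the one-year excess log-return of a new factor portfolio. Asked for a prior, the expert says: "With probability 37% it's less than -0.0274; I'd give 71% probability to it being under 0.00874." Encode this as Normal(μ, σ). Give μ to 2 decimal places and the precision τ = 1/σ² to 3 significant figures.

The p-quantile of Normal(μ,σ) is μ + z_p·σ, with z_{0.37} = -0.3319 and z_{0.71} = 0.5534.
Eliminate σ: μ = (z₂·x₁ − z₁·x₂)/(z₂ − z₁) = (0.5534·-0.0274 − (-0.3319)·0.00874)/0.8852 = -0.01.
Then σ = (x₂ − x₁)/(z₂ − z₁) = (0.00874 − -0.0274)/0.8852 = 0.04.
Precision τ = 1/σ² = 1/0.04083² = 600.

μ = -0.01, τ = 600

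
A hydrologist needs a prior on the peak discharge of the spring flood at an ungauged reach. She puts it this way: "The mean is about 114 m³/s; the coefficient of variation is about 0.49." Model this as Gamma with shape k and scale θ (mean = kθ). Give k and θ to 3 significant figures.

For Gamma(k, scale θ): mean = kθ, variance = kθ², so CV = 1/√k.
CV = 0.49, hence k = 1/CV² = 4.16.
Then θ = mean/k = 114/4.16 = 27.4.

k ≈ 4.16, θ ≈ 27.4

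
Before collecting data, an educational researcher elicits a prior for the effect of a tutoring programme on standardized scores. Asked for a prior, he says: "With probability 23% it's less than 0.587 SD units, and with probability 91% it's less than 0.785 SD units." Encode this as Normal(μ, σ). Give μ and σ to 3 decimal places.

For Normal(μ,σ), the p-quantile is μ + z_p·σ. Here z_{0.23} = -0.7388, z_{0.91} = 1.341.
So 0.587 = μ − 0.7388σ and 0.785 = μ + 1.341σ.
Subtracting: σ = (0.785 − 0.587)/(1.341 − (-0.7388)) = 0.095.
Then μ = 0.587 − (-0.7388)·0.095 = 0.657.

μ = 0.657, σ = 0.095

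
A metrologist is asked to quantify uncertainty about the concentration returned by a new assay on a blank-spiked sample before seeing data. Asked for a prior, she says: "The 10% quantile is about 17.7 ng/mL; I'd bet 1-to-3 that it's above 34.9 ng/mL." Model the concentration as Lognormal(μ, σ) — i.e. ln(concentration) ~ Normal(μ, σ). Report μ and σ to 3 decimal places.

μ ≈ 3.318, σ ≈ 0.347

If T ~ Lognormal(μ,σ) then ln T ~ Normal(μ,σ), so the p-quantile of ln T is μ + z_p·σ.
ln(17.7) = 2.874 and ln(34.9) = 3.552; z_{0.1} = -1.282, z_{0.75} = 0.6745.
σ = (3.552 − 2.874)/(0.6745 − (-1.282)) = 0.347.
μ = 2.874 − (-1.282)·0.347 = 3.318.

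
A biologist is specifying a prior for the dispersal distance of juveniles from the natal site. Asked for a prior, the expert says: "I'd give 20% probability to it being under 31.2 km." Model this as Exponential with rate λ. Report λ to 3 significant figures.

P(T < 31.2) = 1 − e^(−λ·31.2) = 0.2, so λ = −ln(1−0.2)/31.2 = −ln(0.8)/31.2 = 0.00715.

λ ≈ 0.00715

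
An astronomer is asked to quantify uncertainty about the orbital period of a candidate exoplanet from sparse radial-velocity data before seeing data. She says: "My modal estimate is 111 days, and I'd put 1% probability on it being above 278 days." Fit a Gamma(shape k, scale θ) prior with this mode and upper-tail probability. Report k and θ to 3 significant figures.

Gamma(k,θ) with k>1 has mode (k−1)θ, so θ = 111/(k−1).
Need P(X < 278) = 0.99 with θ tied to k this way. Start at k = 2, θ = 111: P(X<278) ≈ 0.714.
Too low — raise k to concentrate. Iterating converges to k ≈ 6.57.
Then θ = 111/(6.57−1) ≈ 19.9.

k ≈ 6.57, θ ≈ 19.9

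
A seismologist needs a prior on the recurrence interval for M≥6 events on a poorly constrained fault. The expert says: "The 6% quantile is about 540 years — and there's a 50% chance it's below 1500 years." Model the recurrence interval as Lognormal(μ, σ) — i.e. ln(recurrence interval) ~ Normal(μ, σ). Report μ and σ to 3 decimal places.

If T ~ Lognormal(μ,σ) then ln T ~ Normal(μ,σ), so the p-quantile of ln T is μ + z_p·σ.
ln(540) = 6.292 and ln(1500) = 7.313; z_{0.06} = -1.555, z_{0.5} = 0.
σ = (7.313 − 6.292)/(0 − (-1.555)) = 0.657.
μ = 6.292 − (-1.555)·0.657 = 7.313.

μ ≈ 7.313, σ ≈ 0.657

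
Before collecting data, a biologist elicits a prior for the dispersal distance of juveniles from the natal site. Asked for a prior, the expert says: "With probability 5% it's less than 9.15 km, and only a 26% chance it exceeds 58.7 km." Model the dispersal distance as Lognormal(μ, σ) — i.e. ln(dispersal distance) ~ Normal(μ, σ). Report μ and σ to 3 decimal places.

μ ≈ 3.550, σ ≈ 0.812

If T ~ Lognormal(μ,σ) then ln T ~ Normal(μ,σ), so the p-quantile of ln T is μ + z_p·σ.
ln(9.15) = 2.214 and ln(58.7) = 4.072; z_{0.05} = -1.645, z_{0.74} = 0.6433.
σ = (4.072 − 2.214)/(0.6433 − (-1.645)) = 0.812.
μ = 2.214 − (-1.645)·0.812 = 3.550.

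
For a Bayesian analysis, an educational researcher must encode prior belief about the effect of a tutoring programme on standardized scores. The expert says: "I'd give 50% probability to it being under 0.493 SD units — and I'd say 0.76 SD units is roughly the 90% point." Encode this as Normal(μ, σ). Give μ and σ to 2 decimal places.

For Normal(μ,σ), the p-quantile is μ + z_p·σ. Here z_{0.5} = 0, z_{0.9} = 1.282.
So 0.493 = μ + 0σ and 0.76 = μ + 1.282σ.
Subtracting: σ = (0.76 − 0.493)/(1.282 − (0)) = 0.21.
Then μ = 0.493 − (0)·0.21 = 0.49.

μ = 0.49, σ = 0.21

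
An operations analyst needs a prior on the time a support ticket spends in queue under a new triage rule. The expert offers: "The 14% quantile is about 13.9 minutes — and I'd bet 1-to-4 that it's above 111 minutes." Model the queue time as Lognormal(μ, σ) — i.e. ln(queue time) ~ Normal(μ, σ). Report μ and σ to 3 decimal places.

μ ≈ 3.800, σ ≈ 1.081

If T ~ Lognormal(μ,σ) then ln T ~ Normal(μ,σ), so the p-quantile of ln T is μ + z_p·σ.
ln(13.9) = 2.632 and ln(111) = 4.71; z_{0.14} = -1.08, z_{0.8} = 0.8416.
σ = (4.71 − 2.632)/(0.8416 − (-1.08)) = 1.081.
μ = 2.632 − (-1.08)·1.081 = 3.800.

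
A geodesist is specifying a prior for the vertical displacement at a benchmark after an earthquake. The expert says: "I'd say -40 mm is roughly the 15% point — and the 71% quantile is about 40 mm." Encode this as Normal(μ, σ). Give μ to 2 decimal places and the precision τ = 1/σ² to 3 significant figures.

The p-quantile of Normal(μ,σ) is μ + z_p·σ, with z_{0.15} = -1.036 and z_{0.71} = 0.5534.
Eliminate σ: μ = (z₂·x₁ − z₁·x₂)/(z₂ − z₁) = (0.5534·-40 − (-1.036)·40)/1.59 = 12.15.
Then σ = (x₂ − x₁)/(z₂ − z₁) = (40 − -40)/1.59 = 50.32.
Precision τ = 1/σ² = 1/50.32² = 0.000395.

μ = 12.15, τ = 0.000395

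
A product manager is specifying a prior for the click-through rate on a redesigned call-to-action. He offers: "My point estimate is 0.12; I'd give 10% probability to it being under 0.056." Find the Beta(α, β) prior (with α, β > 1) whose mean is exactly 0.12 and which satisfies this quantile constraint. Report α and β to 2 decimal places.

With mean 0.12 fixed, write α = 0.12s, β = 0.88s where s = α+β.
Need P(θ < 0.056) = 0.1 under Beta(0.12s, 0.88s). Normal approximation: (q−m)/√(m(1−m)/s) ≈ z_{0.1} = -1.28, so s ≈ 0.12·0.88·(-1.28)²/(0.056−0.12)² = 42.3.
At s = 42.3: P(θ<0.056) ≈ 0.073. Adjusting to match 0.1 gives s ≈ 34.49.
So α = 0.12·34.49 ≈ 4.14, β = 0.88·34.49 ≈ 30.35.

α ≈ 4.14, β ≈ 30.35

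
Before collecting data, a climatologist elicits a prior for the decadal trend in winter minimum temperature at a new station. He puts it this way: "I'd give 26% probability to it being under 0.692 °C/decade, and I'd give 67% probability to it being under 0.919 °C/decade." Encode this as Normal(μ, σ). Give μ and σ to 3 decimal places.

μ = 0.827, σ = 0.210

For Normal(μ,σ), the p-quantile is μ + z_p·σ. Here z_{0.26} = -0.6433, z_{0.67} = 0.4399.
So 0.692 = μ − 0.6433σ and 0.919 = μ + 0.4399σ.
Subtracting: σ = (0.919 − 0.692)/(0.4399 − (-0.6433)) = 0.210.
Then μ = 0.692 − (-0.6433)·0.210 = 0.827.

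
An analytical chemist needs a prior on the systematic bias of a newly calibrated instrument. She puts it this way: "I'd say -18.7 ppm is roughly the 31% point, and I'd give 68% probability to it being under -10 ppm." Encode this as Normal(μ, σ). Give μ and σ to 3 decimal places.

The p-quantile of Normal(μ,σ) is μ + z_p·σ, with z_{0.31} = -0.4959 and z_{0.68} = 0.4677.
Eliminate σ: μ = (z₂·x₁ − z₁·x₂)/(z₂ − z₁) = (0.4677·-18.7 − (-0.4959)·-10)/0.9635 = -14.223.
Then σ = (x₂ − x₁)/(z₂ − z₁) = (-10 − -18.7)/0.9635 = 9.029.

μ = -14.223, σ = 9.029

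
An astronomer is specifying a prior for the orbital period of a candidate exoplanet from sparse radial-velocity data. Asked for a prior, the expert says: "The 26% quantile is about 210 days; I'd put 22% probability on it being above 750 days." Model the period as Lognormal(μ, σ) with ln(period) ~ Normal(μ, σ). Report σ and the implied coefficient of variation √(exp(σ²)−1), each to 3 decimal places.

If T ~ Lognormal(μ,σ) then ln T ~ Normal(μ,σ), so the p-quantile of ln T is μ + z_p·σ.
ln(210) = 5.347 and ln(750) = 6.62; z_{0.26} = -0.6433, z_{0.78} = 0.7722.
σ = (6.62 − 5.347)/(0.7722 − (-0.6433)) = 0.899.
μ = 5.347 − (-0.6433)·0.899 = 5.926.
CV = √(exp(σ²)−1) = √(exp(0.8087)−1) = 1.116.

σ ≈ 0.899, CV ≈ 1.116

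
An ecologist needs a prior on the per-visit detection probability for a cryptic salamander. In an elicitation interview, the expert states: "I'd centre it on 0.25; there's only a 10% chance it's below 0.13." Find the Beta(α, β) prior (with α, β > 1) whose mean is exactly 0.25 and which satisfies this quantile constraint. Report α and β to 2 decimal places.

With mean 0.25 fixed, write α = 0.25s, β = 0.75s where s = α+β.
Need P(θ < 0.13) = 0.1 under Beta(0.25s, 0.75s). Normal approximation: (q−m)/√(m(1−m)/s) ≈ z_{0.1} = -1.28, so s ≈ 0.25·0.75·(-1.28)²/(0.13−0.25)² = 21.4.
At s = 21.4: P(θ<0.13) ≈ 0.082. Adjusting to match 0.1 gives s ≈ 18.57.
So α = 0.25·18.57 ≈ 4.64, β = 0.75·18.57 ≈ 13.93.

α ≈ 4.64, β ≈ 13.93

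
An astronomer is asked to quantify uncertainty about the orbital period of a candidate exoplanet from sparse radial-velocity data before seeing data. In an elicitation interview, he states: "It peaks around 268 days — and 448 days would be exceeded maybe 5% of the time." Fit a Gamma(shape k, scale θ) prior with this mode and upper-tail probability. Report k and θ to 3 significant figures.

k ≈ 11.6, θ ≈ 25.3

Gamma(k,θ) with k>1 has mode (k−1)θ, so θ = 268/(k−1).
Need P(X < 448) = 0.95 with θ tied to k this way. Start at k = 2, θ = 268: P(X<448) ≈ 0.498.
Too low — raise k to concentrate. Iterating converges to k ≈ 11.6.
Then θ = 268/(11.6−1) ≈ 25.3.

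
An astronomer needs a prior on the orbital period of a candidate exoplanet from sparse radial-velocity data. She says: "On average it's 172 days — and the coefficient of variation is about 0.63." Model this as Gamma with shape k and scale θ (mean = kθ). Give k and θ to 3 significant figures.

k ≈ 2.52, θ ≈ 68.3

For Gamma(k, scale θ): mean = kθ, variance = kθ², so CV = 1/√k.
CV = 0.63, hence k = 1/CV² = 2.52.
Then θ = mean/k = 172/2.52 = 68.3.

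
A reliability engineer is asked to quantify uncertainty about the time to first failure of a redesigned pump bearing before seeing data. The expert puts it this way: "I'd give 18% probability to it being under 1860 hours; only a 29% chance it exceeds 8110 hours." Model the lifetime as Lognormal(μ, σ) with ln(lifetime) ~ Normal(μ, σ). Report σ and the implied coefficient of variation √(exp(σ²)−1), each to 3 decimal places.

If T ~ Lognormal(μ,σ) then ln T ~ Normal(μ,σ), so the p-quantile of ln T is μ + z_p·σ.
ln(1860) = 7.528 and ln(8110) = 9.001; z_{0.18} = -0.9154, z_{0.71} = 0.5534.
σ = (9.001 − 7.528)/(0.5534 − (-0.9154)) = 1.003.
μ = 7.528 − (-0.9154)·1.003 = 8.446.
CV = √(exp(σ²)−1) = √(exp(1.0051)−1) = 1.316.

σ ≈ 1.003, CV ≈ 1.316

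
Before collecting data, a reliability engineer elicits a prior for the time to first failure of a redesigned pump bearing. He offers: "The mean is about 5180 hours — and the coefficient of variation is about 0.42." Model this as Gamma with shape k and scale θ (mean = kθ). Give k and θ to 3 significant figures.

For Gamma(k, scale θ): mean = kθ, variance = kθ², so CV = 1/√k.
CV = 0.42, hence k = 1/CV² = 5.67.
Then θ = mean/k = 5180/5.67 = 914.

k ≈ 5.67, θ ≈ 914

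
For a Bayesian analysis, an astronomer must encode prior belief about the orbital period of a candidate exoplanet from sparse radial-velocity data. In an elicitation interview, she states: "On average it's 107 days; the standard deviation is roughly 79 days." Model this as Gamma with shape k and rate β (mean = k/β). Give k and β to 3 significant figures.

k ≈ 1.83, β ≈ 0.0171

For Gamma(k, rate β): mean = k/β, variance = k/β², so CV = 1/√k.
CV = SD/mean = 79/107 = 0.7383, hence k = 1/CV² = 1.83.
Then β = k/mean = 1.83/107 = 0.0171.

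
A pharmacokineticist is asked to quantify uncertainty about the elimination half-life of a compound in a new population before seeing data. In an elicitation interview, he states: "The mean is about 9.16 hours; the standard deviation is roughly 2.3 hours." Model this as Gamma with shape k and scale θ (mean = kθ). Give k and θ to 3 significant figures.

k ≈ 15.9, θ ≈ 0.578

For Gamma(k, scale θ): mean = kθ, variance = kθ², so CV = 1/√k.
CV = SD/mean = 2.3/9.16 = 0.2511, hence k = 1/CV² = 15.9.
Then θ = mean/k = 9.16/15.9 = 0.578.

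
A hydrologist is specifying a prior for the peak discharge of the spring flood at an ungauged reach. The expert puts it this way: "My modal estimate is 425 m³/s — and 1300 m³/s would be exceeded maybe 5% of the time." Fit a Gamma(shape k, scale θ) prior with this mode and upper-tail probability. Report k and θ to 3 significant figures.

k ≈ 3.11, θ ≈ 201

Gamma(k,θ) with k>1 has mode (k−1)θ, so θ = 425/(k−1).
Need P(X < 1300) = 0.95 with θ tied to k this way. Start at k = 2, θ = 425: P(X<1300) ≈ 0.809.
Too low — raise k to concentrate. Iterating converges to k ≈ 3.11.
Then θ = 425/(3.11−1) ≈ 201.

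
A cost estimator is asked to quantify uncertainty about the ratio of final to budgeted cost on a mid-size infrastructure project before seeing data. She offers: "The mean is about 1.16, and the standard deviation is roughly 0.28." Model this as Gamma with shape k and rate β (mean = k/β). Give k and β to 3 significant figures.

For Gamma(k, rate β): mean = k/β, variance = k/β², so CV = 1/√k.
CV = SD/mean = 0.28/1.16 = 0.2414, hence k = 1/CV² = 17.2.
Then β = k/mean = 17.2/1.16 = 14.8.

k ≈ 17.2, β ≈ 14.8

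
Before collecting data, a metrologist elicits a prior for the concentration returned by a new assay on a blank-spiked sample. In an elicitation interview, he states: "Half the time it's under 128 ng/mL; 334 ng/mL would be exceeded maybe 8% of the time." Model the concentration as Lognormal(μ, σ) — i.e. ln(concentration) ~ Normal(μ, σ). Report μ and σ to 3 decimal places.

If T ~ Lognormal(μ,σ) then ln T ~ Normal(μ,σ), so the p-quantile of ln T is μ + z_p·σ.
ln(128) = 4.852 and ln(334) = 5.811; z_{0.5} = 0, z_{0.92} = 1.405.
σ = (5.811 − 4.852)/(1.405 − (0)) = 0.683.
μ = 4.852 − (0)·0.683 = 4.852.

μ ≈ 4.852, σ ≈ 0.683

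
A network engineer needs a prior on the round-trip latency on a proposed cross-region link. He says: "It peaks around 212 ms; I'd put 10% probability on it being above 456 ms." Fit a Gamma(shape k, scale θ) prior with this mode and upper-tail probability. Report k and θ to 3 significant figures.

Gamma(k,θ) with k>1 has mode (k−1)θ, so θ = 212/(k−1).
Need P(X < 456) = 0.9 with θ tied to k this way. Start at k = 2, θ = 212: P(X<456) ≈ 0.633.
Too low — raise k to concentrate. Iterating converges to k ≈ 4.28.
Then θ = 212/(4.28−1) ≈ 64.7.

k ≈ 4.28, θ ≈ 64.7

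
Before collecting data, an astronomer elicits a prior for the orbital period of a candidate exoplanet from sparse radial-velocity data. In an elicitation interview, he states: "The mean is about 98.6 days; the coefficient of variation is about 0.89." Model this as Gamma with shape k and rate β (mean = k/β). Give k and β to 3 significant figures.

k ≈ 1.26, β ≈ 0.0128

For Gamma(k, rate β): mean = k/β, variance = k/β², so CV = 1/√k.
CV = 0.89, hence k = 1/CV² = 1.26.
Then β = k/mean = 1.26/98.6 = 0.0128.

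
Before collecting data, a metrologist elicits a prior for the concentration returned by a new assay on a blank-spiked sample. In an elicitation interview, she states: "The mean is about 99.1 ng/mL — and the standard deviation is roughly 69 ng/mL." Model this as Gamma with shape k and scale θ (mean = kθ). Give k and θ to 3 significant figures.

For Gamma(k, scale θ): mean = kθ, variance = kθ², so CV = 1/√k.
CV = SD/mean = 69/99.1 = 0.6963, hence k = 1/CV² = 2.06.
Then θ = mean/k = 99.1/2.06 = 48.

k ≈ 2.06, θ ≈ 48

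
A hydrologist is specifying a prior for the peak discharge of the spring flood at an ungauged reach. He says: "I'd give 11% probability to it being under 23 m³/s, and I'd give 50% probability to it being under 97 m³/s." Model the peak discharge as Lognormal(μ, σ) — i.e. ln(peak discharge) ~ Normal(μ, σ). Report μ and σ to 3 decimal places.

If T ~ Lognormal(μ,σ) then ln T ~ Normal(μ,σ), so the p-quantile of ln T is μ + z_p·σ.
ln(23) = 3.135 and ln(97) = 4.575; z_{0.11} = -1.227, z_{0.5} = 0.
σ = (4.575 − 3.135)/(0 − (-1.227)) = 1.173.
μ = 3.135 − (-1.227)·1.173 = 4.575.

μ ≈ 4.575, σ ≈ 1.173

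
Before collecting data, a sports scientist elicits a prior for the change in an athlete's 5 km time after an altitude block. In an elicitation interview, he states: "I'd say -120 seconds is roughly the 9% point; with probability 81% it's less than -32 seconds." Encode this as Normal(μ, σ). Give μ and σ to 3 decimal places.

μ = -66.821, σ = 39.664

The p-quantile of Normal(μ,σ) is μ + z_p·σ, with z_{0.09} = -1.341 and z_{0.81} = 0.8779.
Eliminate σ: μ = (z₂·x₁ − z₁·x₂)/(z₂ − z₁) = (0.8779·-120 − (-1.341)·-32)/2.219 = -66.821.
Then σ = (x₂ − x₁)/(z₂ − z₁) = (-32 − -120)/2.219 = 39.664.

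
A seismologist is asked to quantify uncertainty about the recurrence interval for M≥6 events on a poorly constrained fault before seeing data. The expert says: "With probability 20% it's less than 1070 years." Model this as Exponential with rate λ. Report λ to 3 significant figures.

P(T < 1070.0) = 1 − e^(−λ·1070.0) = 0.2, so λ = −ln(1−0.2)/1070.0 = −ln(0.8)/1070.0 = 0.000209.

λ ≈ 0.000209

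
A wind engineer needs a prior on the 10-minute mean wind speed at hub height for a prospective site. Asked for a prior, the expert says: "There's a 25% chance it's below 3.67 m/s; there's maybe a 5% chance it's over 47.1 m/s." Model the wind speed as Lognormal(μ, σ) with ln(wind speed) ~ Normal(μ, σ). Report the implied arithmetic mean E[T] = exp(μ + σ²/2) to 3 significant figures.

E[T] ≈ 14.1 m/s

If T ~ Lognormal(μ,σ) then ln T ~ Normal(μ,σ), so the p-quantile of ln T is μ + z_p·σ.
ln(3.67) = 1.3 and ln(47.1) = 3.852; z_{0.25} = -0.6745, z_{0.95} = 1.645.
σ = (3.852 − 1.3)/(1.645 − (-0.6745)) = 1.100.
μ = 1.3 − (-0.6745)·1.100 = 2.042.
E[T] = exp(μ + σ²/2) = exp(2.042 + 0.6054) = 14.1 m/s.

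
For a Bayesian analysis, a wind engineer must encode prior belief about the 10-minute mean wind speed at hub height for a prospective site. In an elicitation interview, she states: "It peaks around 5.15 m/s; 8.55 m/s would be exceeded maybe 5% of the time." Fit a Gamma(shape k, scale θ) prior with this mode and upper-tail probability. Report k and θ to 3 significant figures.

Gamma(k,θ) with k>1 has mode (k−1)θ, so θ = 5.15/(k−1).
Need P(X < 8.55) = 0.95 with θ tied to k this way. Start at k = 2, θ = 5.15: P(X<8.55) ≈ 0.494.
Too low — raise k to concentrate. Iterating converges to k ≈ 11.9.
Then θ = 5.15/(11.9−1) ≈ 0.474.

k ≈ 11.9, θ ≈ 0.474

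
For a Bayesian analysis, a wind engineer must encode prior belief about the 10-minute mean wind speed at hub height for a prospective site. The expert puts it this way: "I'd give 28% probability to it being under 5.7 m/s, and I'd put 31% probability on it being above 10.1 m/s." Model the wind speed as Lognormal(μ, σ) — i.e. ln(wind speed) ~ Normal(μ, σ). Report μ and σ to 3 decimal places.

If T ~ Lognormal(μ,σ) then ln T ~ Normal(μ,σ), so the p-quantile of ln T is μ + z_p·σ.
ln(5.7) = 1.74 and ln(10.1) = 2.313; z_{0.28} = -0.5828, z_{0.69} = 0.4959.
σ = (2.313 − 1.74)/(0.4959 − (-0.5828)) = 0.530.
μ = 1.74 − (-0.5828)·0.530 = 2.050.

μ ≈ 2.050, σ ≈ 0.530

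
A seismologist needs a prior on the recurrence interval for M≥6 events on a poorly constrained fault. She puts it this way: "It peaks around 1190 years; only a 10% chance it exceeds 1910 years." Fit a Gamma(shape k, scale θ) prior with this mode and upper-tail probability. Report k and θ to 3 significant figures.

Gamma(k,θ) with k>1 has mode (k−1)θ, so θ = 1190/(k−1).
Need P(X < 1910) = 0.9 with θ tied to k this way. Start at k = 2, θ = 1190: P(X<1910) ≈ 0.477.
Too low — raise k to concentrate. Iterating converges to k ≈ 9.4.
Then θ = 1190/(9.4−1) ≈ 142.

k ≈ 9.4, θ ≈ 142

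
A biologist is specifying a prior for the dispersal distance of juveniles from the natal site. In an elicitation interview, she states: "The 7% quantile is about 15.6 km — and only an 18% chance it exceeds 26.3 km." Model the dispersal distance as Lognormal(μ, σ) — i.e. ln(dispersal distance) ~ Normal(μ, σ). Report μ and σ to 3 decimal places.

If T ~ Lognormal(μ,σ) then ln T ~ Normal(μ,σ), so the p-quantile of ln T is μ + z_p·σ.
ln(15.6) = 2.747 and ln(26.3) = 3.27; z_{0.07} = -1.476, z_{0.82} = 0.9154.
σ = (3.27 − 2.747)/(0.9154 − (-1.476)) = 0.218.
μ = 2.747 − (-1.476)·0.218 = 3.070.

μ ≈ 3.070, σ ≈ 0.218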